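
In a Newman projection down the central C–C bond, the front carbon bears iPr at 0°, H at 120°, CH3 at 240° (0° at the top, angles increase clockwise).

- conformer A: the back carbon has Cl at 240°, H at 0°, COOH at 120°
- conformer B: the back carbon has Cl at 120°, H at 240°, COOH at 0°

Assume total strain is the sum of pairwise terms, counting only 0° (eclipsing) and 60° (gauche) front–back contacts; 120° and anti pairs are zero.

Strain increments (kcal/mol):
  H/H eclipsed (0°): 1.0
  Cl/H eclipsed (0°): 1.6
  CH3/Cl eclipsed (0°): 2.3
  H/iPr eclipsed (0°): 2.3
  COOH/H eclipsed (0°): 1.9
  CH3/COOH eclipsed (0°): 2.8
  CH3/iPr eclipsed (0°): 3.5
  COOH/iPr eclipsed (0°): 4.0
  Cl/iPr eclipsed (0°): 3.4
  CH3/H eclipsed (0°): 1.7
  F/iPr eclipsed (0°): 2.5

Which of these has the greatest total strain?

A (eclipsed): iPr–H eclipsed, H–COOH eclipsed, CH3–Cl eclipsed; 2.3 + 1.9 + 2.3 = 6.5 kcal/mol.
B (eclipsed): iPr–COOH eclipsed, H–Cl eclipsed, CH3–H eclipsed; 4.0 + 1.6 + 1.7 = 7.3 kcal/mol.
B has the highest total (7.3 kcal/mol).

B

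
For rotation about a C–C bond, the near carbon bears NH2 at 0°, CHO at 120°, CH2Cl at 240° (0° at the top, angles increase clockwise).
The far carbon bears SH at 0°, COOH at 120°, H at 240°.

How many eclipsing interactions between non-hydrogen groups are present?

Non-H eclipsing pairs: NH2(0°)/SH(0°); CHO(120°)/COOH(120°) — 2 interactions.

2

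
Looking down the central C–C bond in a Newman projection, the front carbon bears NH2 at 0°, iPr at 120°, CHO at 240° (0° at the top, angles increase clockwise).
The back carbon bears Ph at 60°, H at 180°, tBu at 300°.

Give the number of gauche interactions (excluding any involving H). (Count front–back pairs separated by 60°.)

4

Non-H gauche pairs: NH2(0°)/Ph(60°); NH2(0°)/tBu(300°); iPr(120°)/Ph(60°); CHO(240°)/tBu(300°) — 4 interactions.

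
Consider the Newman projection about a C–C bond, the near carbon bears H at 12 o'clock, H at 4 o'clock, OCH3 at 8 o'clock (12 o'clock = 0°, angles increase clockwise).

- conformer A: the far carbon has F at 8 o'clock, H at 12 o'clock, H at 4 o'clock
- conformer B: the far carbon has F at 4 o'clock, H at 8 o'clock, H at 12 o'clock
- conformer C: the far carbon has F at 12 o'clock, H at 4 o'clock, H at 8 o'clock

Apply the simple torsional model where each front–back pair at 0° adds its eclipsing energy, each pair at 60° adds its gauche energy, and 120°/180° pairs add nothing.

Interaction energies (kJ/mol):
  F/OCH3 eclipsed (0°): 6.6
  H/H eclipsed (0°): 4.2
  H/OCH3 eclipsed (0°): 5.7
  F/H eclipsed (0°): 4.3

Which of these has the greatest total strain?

A (eclipsed): H–H eclipsed, H–H eclipsed, OCH3–F eclipsed; 4.2 + 4.2 + 6.6 = 15.0 kJ/mol.
B (eclipsed): H–H eclipsed, H–F eclipsed, OCH3–H eclipsed; 4.2 + 4.3 + 5.7 = 14.2 kJ/mol.
C (eclipsed): H–F eclipsed, H–H eclipsed, OCH3–H eclipsed; 4.3 + 4.2 + 5.7 = 14.2 kJ/mol.
A has the highest total (15.0 kJ/mol).

A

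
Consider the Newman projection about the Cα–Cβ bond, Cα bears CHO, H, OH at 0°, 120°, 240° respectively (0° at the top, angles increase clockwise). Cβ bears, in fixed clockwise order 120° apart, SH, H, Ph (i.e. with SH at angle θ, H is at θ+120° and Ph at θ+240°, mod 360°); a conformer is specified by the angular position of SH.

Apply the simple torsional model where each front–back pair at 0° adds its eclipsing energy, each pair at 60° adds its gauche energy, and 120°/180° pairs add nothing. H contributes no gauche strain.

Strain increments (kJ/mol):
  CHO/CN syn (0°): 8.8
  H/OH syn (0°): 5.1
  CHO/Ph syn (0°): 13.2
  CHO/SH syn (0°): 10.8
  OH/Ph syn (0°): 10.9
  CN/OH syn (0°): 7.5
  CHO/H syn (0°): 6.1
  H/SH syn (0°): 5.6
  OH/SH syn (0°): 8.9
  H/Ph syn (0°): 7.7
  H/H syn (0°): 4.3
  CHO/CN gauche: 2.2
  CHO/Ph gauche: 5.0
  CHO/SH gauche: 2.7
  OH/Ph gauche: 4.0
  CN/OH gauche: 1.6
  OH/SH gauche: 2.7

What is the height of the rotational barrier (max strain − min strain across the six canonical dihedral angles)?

SH at 0° is eclipsed. CHO at 0° is eclipsed with SH at 0° (10.8); H at 120° is eclipsed with H at 120° (4.3); OH at 240° is eclipsed with Ph at 240° (10.9). Total 26.0 kJ/mol.
SH at 60° is staggered. CHO at 0° is gauche with SH at 60° (2.7); CHO at 0° is gauche with Ph at 300° (5.0); OH at 240° is gauche with Ph at 300° (4.0). Total 11.7 kJ/mol.
SH at 120° is eclipsed. CHO at 0° is eclipsed with Ph at 0° (13.2); H at 120° is eclipsed with SH at 120° (5.6); OH at 240° is eclipsed with H at 240° (5.1). Total 23.9 kJ/mol.
SH at 180° is staggered. CHO at 0° is gauche with Ph at 60° (5.0); OH at 240° is gauche with SH at 180° (2.7). Total 7.7 kJ/mol.
SH at 240° is eclipsed. CHO at 0° is eclipsed with H at 0° (6.1); H at 120° is eclipsed with Ph at 120° (7.7); OH at 240° is eclipsed with SH at 240° (8.9). Total 22.7 kJ/mol.
SH at 300° is staggered. CHO at 0° is gauche with SH at 300° (2.7); OH at 240° is gauche with SH at 300° (2.7); OH at 240° is gauche with Ph at 180° (4.0). Total 9.4 kJ/mol.
Max at 0° (26.0 kJ/mol), min at 180° (7.7 kJ/mol); barrier = 18.3 kJ/mol.

18.3 kJ/mol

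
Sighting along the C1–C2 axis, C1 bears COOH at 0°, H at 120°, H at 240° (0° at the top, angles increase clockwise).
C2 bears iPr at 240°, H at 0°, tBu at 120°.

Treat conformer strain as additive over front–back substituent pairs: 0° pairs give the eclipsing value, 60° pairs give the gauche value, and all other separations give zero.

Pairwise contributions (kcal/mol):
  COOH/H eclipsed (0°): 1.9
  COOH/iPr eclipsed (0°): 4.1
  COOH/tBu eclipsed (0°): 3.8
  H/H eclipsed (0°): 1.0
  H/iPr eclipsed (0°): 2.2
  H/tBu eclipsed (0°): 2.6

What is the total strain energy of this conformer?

This conformer (eclipsed): COOH–H eclipsed, H–tBu eclipsed, H–iPr eclipsed; 1.9 + 2.6 + 2.2 = 6.7 kcal/mol.

6.7 kcal/mol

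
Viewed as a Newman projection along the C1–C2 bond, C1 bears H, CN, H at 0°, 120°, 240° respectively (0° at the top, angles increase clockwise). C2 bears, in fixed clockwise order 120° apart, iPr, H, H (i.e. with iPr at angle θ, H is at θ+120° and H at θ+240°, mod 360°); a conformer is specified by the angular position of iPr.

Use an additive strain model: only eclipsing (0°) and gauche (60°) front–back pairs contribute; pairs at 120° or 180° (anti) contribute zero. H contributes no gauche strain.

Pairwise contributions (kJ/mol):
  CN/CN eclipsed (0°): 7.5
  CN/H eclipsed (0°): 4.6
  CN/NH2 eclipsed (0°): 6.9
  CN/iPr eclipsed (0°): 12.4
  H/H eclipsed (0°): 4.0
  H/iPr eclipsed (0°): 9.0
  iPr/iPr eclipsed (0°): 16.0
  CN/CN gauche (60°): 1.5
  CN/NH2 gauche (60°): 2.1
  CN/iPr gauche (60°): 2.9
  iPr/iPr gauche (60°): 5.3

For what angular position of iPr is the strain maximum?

iPr at 0° (eclipsed): H(0°)/iPr(0°) eclipsed 9.0; CN(120°)/H(120°) eclipsed 4.6; H(240°)/H(240°) eclipsed 4.0 → 17.6 kJ/mol.
iPr at 60° (staggered): CN(120°)/iPr(60°) gauche 2.9 → 2.9 kJ/mol.
iPr at 120° (eclipsed): H(0°)/H(0°) eclipsed 4.0; CN(120°)/iPr(120°) eclipsed 12.4; H(240°)/H(240°) eclipsed 4.0 → 20.4 kJ/mol.
iPr at 180° (staggered): CN(120°)/iPr(180°) gauche 2.9 → 2.9 kJ/mol.
iPr at 240° (eclipsed): H(0°)/H(0°) eclipsed 4.0; CN(120°)/H(120°) eclipsed 4.6; H(240°)/iPr(240°) eclipsed 9.0 → 17.6 kJ/mol.
iPr at 300° (staggered): no non-H gauche contacts → 0.0 kJ/mol.
The maximum (20.4 kJ/mol) occurs with iPr at 120°.

120°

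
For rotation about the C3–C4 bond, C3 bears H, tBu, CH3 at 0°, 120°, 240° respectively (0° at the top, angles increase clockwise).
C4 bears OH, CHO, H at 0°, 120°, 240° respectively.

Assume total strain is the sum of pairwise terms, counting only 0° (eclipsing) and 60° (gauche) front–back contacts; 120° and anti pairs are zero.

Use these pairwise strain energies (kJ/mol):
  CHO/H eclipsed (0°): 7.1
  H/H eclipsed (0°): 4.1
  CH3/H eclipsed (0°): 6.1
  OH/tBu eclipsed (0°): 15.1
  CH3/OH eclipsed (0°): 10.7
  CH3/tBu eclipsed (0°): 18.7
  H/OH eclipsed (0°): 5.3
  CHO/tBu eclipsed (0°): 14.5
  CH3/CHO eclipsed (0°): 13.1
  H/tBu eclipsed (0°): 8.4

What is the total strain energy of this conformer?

25.9 kJ/mol

This conformer (eclipsed): H–OH eclipsed, tBu–CHO eclipsed, CH3–H eclipsed; 5.3 + 14.5 + 6.1 = 25.9 kJ/mol.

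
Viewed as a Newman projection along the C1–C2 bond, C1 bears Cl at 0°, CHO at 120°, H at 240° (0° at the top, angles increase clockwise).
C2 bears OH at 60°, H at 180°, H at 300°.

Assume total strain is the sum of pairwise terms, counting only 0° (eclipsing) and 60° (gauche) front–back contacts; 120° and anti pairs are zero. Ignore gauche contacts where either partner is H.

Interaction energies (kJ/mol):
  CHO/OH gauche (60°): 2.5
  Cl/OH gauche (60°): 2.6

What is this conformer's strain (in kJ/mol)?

5.1 kJ/mol

This conformer (staggered): Cl–OH gauche, CHO–OH gauche; 2.6 + 2.5 = 5.1 kJ/mol.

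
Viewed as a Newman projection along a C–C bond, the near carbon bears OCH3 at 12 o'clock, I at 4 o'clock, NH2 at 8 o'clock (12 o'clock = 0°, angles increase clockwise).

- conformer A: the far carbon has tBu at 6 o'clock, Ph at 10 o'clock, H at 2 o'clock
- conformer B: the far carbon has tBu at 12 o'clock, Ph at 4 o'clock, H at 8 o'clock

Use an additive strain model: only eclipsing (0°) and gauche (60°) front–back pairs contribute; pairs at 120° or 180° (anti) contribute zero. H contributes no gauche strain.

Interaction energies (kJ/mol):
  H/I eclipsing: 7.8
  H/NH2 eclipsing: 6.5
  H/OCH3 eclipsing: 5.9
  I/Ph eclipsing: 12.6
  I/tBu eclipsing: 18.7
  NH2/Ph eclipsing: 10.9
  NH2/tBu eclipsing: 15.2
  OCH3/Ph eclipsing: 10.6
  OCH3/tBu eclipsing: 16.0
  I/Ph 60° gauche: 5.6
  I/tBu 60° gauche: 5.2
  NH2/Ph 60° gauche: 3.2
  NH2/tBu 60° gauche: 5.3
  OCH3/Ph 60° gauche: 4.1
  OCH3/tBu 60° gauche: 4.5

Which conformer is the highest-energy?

B

A is staggered. OCH3 at 0° is gauche with Ph at 300° (4.1); I at 120° is gauche with tBu at 180° (5.2); NH2 at 240° is gauche with tBu at 180° (5.3); NH2 at 240° is gauche with Ph at 300° (3.2). Total 17.8 kJ/mol.
B is eclipsed. OCH3 at 0° is eclipsed with tBu at 0° (16.0); I at 120° is eclipsed with Ph at 120° (12.6); NH2 at 240° is eclipsed with H at 240° (6.5). Total 35.1 kJ/mol.
B has the highest total (35.1 kJ/mol).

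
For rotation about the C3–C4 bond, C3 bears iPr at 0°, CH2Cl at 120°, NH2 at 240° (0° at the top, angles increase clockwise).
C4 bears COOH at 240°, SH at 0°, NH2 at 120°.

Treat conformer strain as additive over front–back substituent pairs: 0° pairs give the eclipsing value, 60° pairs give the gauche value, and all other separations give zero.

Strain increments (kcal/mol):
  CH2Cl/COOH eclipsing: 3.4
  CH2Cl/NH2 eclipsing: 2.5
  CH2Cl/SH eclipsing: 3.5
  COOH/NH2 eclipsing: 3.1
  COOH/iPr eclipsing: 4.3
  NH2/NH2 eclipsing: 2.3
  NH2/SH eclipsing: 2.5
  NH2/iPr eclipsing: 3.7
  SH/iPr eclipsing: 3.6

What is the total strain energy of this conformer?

This conformer (eclipsed): iPr–SH eclipsed, CH2Cl–NH2 eclipsed, NH2–COOH eclipsed; 3.6 + 2.5 + 3.1 = 9.2 kcal/mol.

9.2 kcal/mol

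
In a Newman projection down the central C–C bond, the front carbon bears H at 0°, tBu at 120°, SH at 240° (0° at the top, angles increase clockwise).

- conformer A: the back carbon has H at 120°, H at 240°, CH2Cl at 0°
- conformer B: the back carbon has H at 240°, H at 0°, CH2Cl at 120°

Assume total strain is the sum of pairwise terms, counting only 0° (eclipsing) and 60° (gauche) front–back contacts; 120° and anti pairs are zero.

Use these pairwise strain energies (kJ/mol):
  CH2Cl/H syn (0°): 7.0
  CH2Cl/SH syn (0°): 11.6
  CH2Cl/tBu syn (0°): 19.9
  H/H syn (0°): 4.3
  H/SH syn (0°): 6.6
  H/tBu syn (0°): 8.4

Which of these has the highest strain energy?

A (eclipsed): H(0°)/CH2Cl(0°) eclipsed 7.0; tBu(120°)/H(120°) eclipsed 8.4; SH(240°)/H(240°) eclipsed 6.6 → 22.0 kJ/mol.
B (eclipsed): H(0°)/H(0°) eclipsed 4.3; tBu(120°)/CH2Cl(120°) eclipsed 19.9; SH(240°)/H(240°) eclipsed 6.6 → 30.8 kJ/mol.
B has the highest total (30.8 kJ/mol).

B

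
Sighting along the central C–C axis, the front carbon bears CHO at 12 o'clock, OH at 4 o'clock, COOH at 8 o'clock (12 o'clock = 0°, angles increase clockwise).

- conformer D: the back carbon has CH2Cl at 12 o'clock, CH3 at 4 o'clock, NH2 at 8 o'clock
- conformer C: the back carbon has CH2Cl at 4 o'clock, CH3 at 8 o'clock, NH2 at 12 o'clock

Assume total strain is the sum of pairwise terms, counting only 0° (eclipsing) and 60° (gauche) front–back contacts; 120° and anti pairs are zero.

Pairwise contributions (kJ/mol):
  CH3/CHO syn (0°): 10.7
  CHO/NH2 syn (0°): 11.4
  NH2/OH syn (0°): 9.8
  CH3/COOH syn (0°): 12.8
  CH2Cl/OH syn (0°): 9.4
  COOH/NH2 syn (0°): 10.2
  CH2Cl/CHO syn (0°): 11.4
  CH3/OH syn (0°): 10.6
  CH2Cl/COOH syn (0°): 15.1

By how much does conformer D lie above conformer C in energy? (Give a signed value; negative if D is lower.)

D (eclipsed): CHO(0°)/CH2Cl(0°) eclipsed 11.4; OH(120°)/CH3(120°) eclipsed 10.6; COOH(240°)/NH2(240°) eclipsed 10.2 → 32.2 kJ/mol.
C (eclipsed): CHO(0°)/NH2(0°) eclipsed 11.4; OH(120°)/CH2Cl(120°) eclipsed 9.4; COOH(240°)/CH3(240°) eclipsed 12.8 → 33.6 kJ/mol.
E(D) − E(C) = 32.2 − 33.6 = -1.4 kJ/mol.

-1.4 kJ/mol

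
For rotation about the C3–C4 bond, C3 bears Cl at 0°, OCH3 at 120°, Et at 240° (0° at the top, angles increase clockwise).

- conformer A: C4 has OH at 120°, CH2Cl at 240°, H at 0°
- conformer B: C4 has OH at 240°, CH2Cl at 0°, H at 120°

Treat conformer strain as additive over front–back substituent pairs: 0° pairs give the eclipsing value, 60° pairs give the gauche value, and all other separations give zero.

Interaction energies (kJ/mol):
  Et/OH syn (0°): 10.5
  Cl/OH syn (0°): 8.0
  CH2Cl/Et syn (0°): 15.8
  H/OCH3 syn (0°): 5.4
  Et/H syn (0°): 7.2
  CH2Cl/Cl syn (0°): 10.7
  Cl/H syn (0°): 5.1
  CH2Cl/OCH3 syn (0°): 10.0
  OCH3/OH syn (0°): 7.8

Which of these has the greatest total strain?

A (eclipsed): Cl–H eclipsed, OCH3–OH eclipsed, Et–CH2Cl eclipsed; 5.1 + 7.8 + 15.8 = 28.7 kJ/mol.
B (eclipsed): Cl–CH2Cl eclipsed, OCH3–H eclipsed, Et–OH eclipsed; 10.7 + 5.4 + 10.5 = 26.6 kJ/mol.
A has the highest total (28.7 kJ/mol).

A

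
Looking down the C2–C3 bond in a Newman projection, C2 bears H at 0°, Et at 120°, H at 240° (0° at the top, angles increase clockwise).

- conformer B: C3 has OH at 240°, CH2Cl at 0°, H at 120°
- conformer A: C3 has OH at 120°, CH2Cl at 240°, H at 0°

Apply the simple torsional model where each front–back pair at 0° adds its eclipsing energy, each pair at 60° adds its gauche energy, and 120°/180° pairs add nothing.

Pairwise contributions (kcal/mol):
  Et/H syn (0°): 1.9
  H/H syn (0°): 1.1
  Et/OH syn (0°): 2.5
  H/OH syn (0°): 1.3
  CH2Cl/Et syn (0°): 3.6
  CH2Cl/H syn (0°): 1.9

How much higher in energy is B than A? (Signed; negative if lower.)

B (eclipsed): H–CH2Cl eclipsed, Et–H eclipsed, H–OH eclipsed; 1.9 + 1.9 + 1.3 = 5.1 kcal/mol.
A (eclipsed): H–H eclipsed, Et–OH eclipsed, H–CH2Cl eclipsed; 1.1 + 2.5 + 1.9 = 5.5 kcal/mol.
E(B) − E(A) = 5.1 − 5.5 = -0.4 kcal/mol.

-0.4 kcal/mol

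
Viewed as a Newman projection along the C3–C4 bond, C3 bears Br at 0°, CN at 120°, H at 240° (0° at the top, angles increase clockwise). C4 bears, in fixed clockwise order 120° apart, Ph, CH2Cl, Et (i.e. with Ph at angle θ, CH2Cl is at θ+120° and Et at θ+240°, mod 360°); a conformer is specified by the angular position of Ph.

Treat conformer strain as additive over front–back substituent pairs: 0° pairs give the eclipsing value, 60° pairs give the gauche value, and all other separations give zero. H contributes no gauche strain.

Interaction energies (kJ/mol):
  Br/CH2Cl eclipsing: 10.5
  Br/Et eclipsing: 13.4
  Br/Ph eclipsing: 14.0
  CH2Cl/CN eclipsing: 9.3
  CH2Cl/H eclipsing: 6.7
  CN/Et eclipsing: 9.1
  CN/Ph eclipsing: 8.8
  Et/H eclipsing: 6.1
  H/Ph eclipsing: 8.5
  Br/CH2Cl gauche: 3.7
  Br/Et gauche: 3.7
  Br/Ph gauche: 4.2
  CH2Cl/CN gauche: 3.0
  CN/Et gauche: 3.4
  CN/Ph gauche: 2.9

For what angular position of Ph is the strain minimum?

180°

Ph at 0° is eclipsed. Br at 0° is eclipsed with Ph at 0° (14.0); CN at 120° is eclipsed with CH2Cl at 120° (9.3); H at 240° is eclipsed with Et at 240° (6.1). Total 29.4 kJ/mol.
Ph at 60° is staggered. Br at 0° is gauche with Ph at 60° (4.2); Br at 0° is gauche with Et at 300° (3.7); CN at 120° is gauche with Ph at 60° (2.9); CN at 120° is gauche with CH2Cl at 180° (3.0). Total 13.8 kJ/mol.
Ph at 120° is eclipsed. Br at 0° is eclipsed with Et at 0° (13.4); CN at 120° is eclipsed with Ph at 120° (8.8); H at 240° is eclipsed with CH2Cl at 240° (6.7). Total 28.9 kJ/mol.
Ph at 180° is staggered. Br at 0° is gauche with CH2Cl at 300° (3.7); Br at 0° is gauche with Et at 60° (3.7); CN at 120° is gauche with Ph at 180° (2.9); CN at 120° is gauche with Et at 60° (3.4). Total 13.7 kJ/mol.
Ph at 240° is eclipsed. Br at 0° is eclipsed with CH2Cl at 0° (10.5); CN at 120° is eclipsed with Et at 120° (9.1); H at 240° is eclipsed with Ph at 240° (8.5). Total 28.1 kJ/mol.
Ph at 300° is staggered. Br at 0° is gauche with Ph at 300° (4.2); Br at 0° is gauche with CH2Cl at 60° (3.7); CN at 120° is gauche with CH2Cl at 60° (3.0); CN at 120° is gauche with Et at 180° (3.4). Total 14.3 kJ/mol.
The minimum (13.7 kJ/mol) occurs with Ph at 180°.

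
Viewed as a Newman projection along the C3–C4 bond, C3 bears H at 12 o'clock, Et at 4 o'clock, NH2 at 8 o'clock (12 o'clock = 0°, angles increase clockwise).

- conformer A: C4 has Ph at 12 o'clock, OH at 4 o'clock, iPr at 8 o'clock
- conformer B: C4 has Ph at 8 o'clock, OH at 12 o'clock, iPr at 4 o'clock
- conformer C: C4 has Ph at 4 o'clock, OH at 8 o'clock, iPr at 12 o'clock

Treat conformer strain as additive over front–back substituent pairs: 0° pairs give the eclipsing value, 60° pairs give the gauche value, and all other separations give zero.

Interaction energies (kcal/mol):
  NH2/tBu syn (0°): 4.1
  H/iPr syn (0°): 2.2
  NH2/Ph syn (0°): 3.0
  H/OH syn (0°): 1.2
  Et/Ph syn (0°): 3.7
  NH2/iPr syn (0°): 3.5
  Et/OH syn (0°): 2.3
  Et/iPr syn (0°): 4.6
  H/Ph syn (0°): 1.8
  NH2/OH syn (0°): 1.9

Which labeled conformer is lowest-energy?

A

A (eclipsed): H–Ph eclipsed, Et–OH eclipsed, NH2–iPr eclipsed; 1.8 + 2.3 + 3.5 = 7.6 kcal/mol.
B (eclipsed): H–OH eclipsed, Et–iPr eclipsed, NH2–Ph eclipsed; 1.2 + 4.6 + 3.0 = 8.8 kcal/mol.
C (eclipsed): H–iPr eclipsed, Et–Ph eclipsed, NH2–OH eclipsed; 2.2 + 3.7 + 1.9 = 7.8 kcal/mol.
A has the lowest total (7.6 kcal/mol).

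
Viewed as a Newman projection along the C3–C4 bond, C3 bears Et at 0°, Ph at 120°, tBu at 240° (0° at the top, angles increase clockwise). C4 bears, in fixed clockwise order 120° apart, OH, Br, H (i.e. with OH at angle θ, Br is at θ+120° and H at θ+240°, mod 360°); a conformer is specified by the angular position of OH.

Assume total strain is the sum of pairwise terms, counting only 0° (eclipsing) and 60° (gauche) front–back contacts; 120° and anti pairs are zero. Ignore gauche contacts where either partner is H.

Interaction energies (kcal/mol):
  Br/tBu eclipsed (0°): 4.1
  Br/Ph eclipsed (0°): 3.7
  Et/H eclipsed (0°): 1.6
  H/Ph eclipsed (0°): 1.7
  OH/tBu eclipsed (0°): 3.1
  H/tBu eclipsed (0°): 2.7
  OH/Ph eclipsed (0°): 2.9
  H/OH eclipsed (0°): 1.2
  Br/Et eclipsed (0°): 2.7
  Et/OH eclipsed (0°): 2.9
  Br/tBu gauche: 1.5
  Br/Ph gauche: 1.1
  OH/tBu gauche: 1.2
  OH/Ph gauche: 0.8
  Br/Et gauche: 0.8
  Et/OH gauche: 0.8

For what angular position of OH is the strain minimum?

300°

OH at 0° (eclipsed): Et–OH eclipsed, Ph–Br eclipsed, tBu–H eclipsed; 2.9 + 3.7 + 2.7 = 9.3 kcal/mol.
OH at 60° (staggered): Et–OH gauche, Ph–OH gauche, Ph–Br gauche, tBu–Br gauche; 0.8 + 0.8 + 1.1 + 1.5 = 4.2 kcal/mol.
OH at 120° (eclipsed): Et–H eclipsed, Ph–OH eclipsed, tBu–Br eclipsed; 1.6 + 2.9 + 4.1 = 8.6 kcal/mol.
OH at 180° (staggered): Et–Br gauche, Ph–OH gauche, tBu–OH gauche, tBu–Br gauche; 0.8 + 0.8 + 1.2 + 1.5 = 4.3 kcal/mol.
OH at 240° (eclipsed): Et–Br eclipsed, Ph–H eclipsed, tBu–OH eclipsed; 2.7 + 1.7 + 3.1 = 7.5 kcal/mol.
OH at 300° (staggered): Et–OH gauche, Et–Br gauche, Ph–Br gauche, tBu–OH gauche; 0.8 + 0.8 + 1.1 + 1.2 = 3.9 kcal/mol.
The minimum (3.9 kcal/mol) occurs with OH at 300°.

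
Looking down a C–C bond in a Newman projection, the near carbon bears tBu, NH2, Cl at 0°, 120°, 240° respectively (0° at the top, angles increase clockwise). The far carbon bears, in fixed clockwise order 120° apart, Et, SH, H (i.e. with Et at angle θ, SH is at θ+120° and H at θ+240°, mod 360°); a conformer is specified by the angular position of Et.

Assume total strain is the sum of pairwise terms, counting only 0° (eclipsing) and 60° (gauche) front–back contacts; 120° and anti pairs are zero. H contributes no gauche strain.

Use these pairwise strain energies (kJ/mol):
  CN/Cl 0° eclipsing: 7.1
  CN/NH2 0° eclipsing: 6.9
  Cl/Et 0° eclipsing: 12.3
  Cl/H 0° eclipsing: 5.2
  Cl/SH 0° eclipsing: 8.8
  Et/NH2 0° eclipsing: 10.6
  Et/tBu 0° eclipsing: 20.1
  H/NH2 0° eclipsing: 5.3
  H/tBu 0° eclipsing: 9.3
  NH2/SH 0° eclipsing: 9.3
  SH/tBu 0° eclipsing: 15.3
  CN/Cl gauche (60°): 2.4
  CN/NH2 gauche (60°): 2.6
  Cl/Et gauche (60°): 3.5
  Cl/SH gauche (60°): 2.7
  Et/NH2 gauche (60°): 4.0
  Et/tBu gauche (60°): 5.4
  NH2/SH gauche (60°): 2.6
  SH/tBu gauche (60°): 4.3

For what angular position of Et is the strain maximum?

0°

Et at 0° (eclipsed): tBu(0°)/Et(0°) eclipsed 20.1; NH2(120°)/SH(120°) eclipsed 9.3; Cl(240°)/H(240°) eclipsed 5.2 → 34.6 kJ/mol.
Et at 60° (staggered): tBu(0°)/Et(60°) gauche 5.4; NH2(120°)/Et(60°) gauche 4.0; NH2(120°)/SH(180°) gauche 2.6; Cl(240°)/SH(180°) gauche 2.7 → 14.7 kJ/mol.
Et at 120° (eclipsed): tBu(0°)/H(0°) eclipsed 9.3; NH2(120°)/Et(120°) eclipsed 10.6; Cl(240°)/SH(240°) eclipsed 8.8 → 28.7 kJ/mol.
Et at 180° (staggered): tBu(0°)/SH(300°) gauche 4.3; NH2(120°)/Et(180°) gauche 4.0; Cl(240°)/Et(180°) gauche 3.5; Cl(240°)/SH(300°) gauche 2.7 → 14.5 kJ/mol.
Et at 240° (eclipsed): tBu(0°)/SH(0°) eclipsed 15.3; NH2(120°)/H(120°) eclipsed 5.3; Cl(240°)/Et(240°) eclipsed 12.3 → 32.9 kJ/mol.
Et at 300° (staggered): tBu(0°)/Et(300°) gauche 5.4; tBu(0°)/SH(60°) gauche 4.3; NH2(120°)/SH(60°) gauche 2.6; Cl(240°)/Et(300°) gauche 3.5 → 15.8 kJ/mol.
The maximum (34.6 kJ/mol) occurs with Et at 0°.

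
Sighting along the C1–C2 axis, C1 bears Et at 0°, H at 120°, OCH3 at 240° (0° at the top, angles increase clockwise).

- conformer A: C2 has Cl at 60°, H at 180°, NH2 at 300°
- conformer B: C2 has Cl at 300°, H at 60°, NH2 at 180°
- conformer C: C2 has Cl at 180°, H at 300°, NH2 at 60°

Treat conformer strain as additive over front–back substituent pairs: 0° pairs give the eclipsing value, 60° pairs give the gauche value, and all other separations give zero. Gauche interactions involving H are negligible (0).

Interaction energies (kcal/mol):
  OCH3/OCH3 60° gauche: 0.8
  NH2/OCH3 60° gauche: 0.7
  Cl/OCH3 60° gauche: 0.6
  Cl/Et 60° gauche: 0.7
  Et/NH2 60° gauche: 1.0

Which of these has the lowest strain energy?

A (staggered): Et(0°)/Cl(60°) gauche 0.7; Et(0°)/NH2(300°) gauche 1.0; OCH3(240°)/NH2(300°) gauche 0.7 → 2.4 kcal/mol.
B (staggered): Et(0°)/Cl(300°) gauche 0.7; OCH3(240°)/Cl(300°) gauche 0.6; OCH3(240°)/NH2(180°) gauche 0.7 → 2.0 kcal/mol.
C (staggered): Et(0°)/NH2(60°) gauche 1.0; OCH3(240°)/Cl(180°) gauche 0.6 → 1.6 kcal/mol.
C has the lowest total (1.6 kcal/mol).

C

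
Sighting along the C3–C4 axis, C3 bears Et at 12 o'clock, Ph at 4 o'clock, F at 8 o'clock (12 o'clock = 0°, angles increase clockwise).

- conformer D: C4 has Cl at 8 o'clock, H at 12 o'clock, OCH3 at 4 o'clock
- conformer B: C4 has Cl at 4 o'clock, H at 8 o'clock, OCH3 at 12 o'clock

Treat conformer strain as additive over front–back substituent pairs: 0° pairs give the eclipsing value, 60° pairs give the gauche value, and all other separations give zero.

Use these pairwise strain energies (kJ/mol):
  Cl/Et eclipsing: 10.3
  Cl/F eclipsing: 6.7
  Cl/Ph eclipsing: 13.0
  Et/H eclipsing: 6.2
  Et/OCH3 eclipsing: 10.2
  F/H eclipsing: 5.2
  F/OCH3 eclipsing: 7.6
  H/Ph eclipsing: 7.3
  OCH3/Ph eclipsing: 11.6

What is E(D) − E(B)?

D is eclipsed. Et at 0° is eclipsed with H at 0° (6.2); Ph at 120° is eclipsed with OCH3 at 120° (11.6); F at 240° is eclipsed with Cl at 240° (6.7). Total 24.5 kJ/mol.
B is eclipsed. Et at 0° is eclipsed with OCH3 at 0° (10.2); Ph at 120° is eclipsed with Cl at 120° (13.0); F at 240° is eclipsed with H at 240° (5.2). Total 28.4 kJ/mol.
E(D) − E(B) = 24.5 − 28.4 = -3.9 kJ/mol.

-3.9 kJ/mol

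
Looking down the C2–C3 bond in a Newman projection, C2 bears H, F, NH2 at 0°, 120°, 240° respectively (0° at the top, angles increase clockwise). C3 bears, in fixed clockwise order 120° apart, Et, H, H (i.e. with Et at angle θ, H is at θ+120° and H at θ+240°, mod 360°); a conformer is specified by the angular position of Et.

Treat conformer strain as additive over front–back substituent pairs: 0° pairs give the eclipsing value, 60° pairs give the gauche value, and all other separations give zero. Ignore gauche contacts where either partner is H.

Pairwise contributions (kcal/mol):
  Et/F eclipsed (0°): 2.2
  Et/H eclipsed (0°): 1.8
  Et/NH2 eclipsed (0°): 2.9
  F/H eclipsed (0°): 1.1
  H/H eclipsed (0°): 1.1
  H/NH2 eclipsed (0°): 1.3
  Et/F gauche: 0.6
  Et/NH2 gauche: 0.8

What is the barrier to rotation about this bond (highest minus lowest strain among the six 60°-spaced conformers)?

4.5 kcal/mol

Et at 0° is eclipsed. H at 0° is eclipsed with Et at 0° (1.8); F at 120° is eclipsed with H at 120° (1.1); NH2 at 240° is eclipsed with H at 240° (1.3). Total 4.2 kcal/mol.
Et at 60° is staggered. F at 120° is gauche with Et at 60° (0.6). Total 0.6 kcal/mol.
Et at 120° is eclipsed. H at 0° is eclipsed with H at 0° (1.1); F at 120° is eclipsed with Et at 120° (2.2); NH2 at 240° is eclipsed with H at 240° (1.3). Total 4.6 kcal/mol.
Et at 180° is staggered. F at 120° is gauche with Et at 180° (0.6); NH2 at 240° is gauche with Et at 180° (0.8). Total 1.4 kcal/mol.
Et at 240° is eclipsed. H at 0° is eclipsed with H at 0° (1.1); F at 120° is eclipsed with H at 120° (1.1); NH2 at 240° is eclipsed with Et at 240° (2.9). Total 5.1 kcal/mol.
Et at 300° is staggered. NH2 at 240° is gauche with Et at 300° (0.8). Total 0.8 kcal/mol.
Max at 240° (5.1 kcal/mol), min at 60° (0.6 kcal/mol); barrier = 4.5 kcal/mol.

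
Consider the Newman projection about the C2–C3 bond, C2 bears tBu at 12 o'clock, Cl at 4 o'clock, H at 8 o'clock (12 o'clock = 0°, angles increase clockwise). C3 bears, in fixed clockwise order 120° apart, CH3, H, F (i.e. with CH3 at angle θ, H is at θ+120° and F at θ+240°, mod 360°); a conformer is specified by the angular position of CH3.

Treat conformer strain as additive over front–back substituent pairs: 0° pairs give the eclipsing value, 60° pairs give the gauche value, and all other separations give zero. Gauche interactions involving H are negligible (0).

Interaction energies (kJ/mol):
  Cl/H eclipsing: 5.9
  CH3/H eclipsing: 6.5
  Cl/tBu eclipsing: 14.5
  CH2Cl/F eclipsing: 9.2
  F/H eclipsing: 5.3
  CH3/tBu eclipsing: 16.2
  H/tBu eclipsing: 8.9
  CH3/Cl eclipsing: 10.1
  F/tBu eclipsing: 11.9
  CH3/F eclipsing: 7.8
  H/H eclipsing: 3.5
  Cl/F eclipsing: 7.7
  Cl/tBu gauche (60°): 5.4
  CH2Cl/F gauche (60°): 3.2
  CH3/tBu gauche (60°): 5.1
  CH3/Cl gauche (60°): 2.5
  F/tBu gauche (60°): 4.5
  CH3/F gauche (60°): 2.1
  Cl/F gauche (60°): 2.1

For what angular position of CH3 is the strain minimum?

CH3 at 0° (eclipsed): tBu(0°)/CH3(0°) eclipsed 16.2; Cl(120°)/H(120°) eclipsed 5.9; H(240°)/F(240°) eclipsed 5.3 → 27.4 kJ/mol.
CH3 at 60° (staggered): tBu(0°)/CH3(60°) gauche 5.1; tBu(0°)/F(300°) gauche 4.5; Cl(120°)/CH3(60°) gauche 2.5 → 12.1 kJ/mol.
CH3 at 120° (eclipsed): tBu(0°)/F(0°) eclipsed 11.9; Cl(120°)/CH3(120°) eclipsed 10.1; H(240°)/H(240°) eclipsed 3.5 → 25.5 kJ/mol.
CH3 at 180° (staggered): tBu(0°)/F(60°) gauche 4.5; Cl(120°)/CH3(180°) gauche 2.5; Cl(120°)/F(60°) gauche 2.1 → 9.1 kJ/mol.
CH3 at 240° (eclipsed): tBu(0°)/H(0°) eclipsed 8.9; Cl(120°)/F(120°) eclipsed 7.7; H(240°)/CH3(240°) eclipsed 6.5 → 23.1 kJ/mol.
CH3 at 300° (staggered): tBu(0°)/CH3(300°) gauche 5.1; Cl(120°)/F(180°) gauche 2.1 → 7.2 kJ/mol.
The minimum (7.2 kJ/mol) occurs with CH3 at 300°.

300°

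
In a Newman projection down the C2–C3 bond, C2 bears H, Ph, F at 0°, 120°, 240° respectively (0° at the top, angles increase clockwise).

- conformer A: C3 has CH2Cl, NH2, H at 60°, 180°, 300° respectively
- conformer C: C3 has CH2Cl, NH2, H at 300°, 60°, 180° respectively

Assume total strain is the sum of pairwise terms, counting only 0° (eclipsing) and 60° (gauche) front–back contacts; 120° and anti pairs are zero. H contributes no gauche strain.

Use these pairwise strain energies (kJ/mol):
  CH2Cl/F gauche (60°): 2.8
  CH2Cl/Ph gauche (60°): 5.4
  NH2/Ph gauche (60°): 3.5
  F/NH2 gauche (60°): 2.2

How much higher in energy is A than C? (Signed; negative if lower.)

+4.8 kJ/mol

A (staggered): Ph(120°)/CH2Cl(60°) gauche 5.4; Ph(120°)/NH2(180°) gauche 3.5; F(240°)/NH2(180°) gauche 2.2 → 11.1 kJ/mol.
C (staggered): Ph(120°)/NH2(60°) gauche 3.5; F(240°)/CH2Cl(300°) gauche 2.8 → 6.3 kJ/mol.
E(A) − E(C) = 11.1 − 6.3 = +4.8 kJ/mol.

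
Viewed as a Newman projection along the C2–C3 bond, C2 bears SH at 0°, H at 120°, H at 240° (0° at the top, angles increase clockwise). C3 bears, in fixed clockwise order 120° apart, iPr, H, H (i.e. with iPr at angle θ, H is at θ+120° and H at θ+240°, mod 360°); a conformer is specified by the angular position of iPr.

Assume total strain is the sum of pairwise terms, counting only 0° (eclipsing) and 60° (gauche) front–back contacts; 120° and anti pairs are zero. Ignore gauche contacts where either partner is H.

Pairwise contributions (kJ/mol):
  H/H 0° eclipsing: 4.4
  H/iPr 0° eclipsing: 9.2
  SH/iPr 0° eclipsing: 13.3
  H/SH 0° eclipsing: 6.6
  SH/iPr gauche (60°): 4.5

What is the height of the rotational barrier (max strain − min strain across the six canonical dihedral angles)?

22.1 kJ/mol

iPr at 0° (eclipsed): SH(0°)/iPr(0°) eclipsed 13.3; H(120°)/H(120°) eclipsed 4.4; H(240°)/H(240°) eclipsed 4.4 → 22.1 kJ/mol.
iPr at 60° (staggered): SH(0°)/iPr(60°) gauche 4.5 → 4.5 kJ/mol.
iPr at 120° (eclipsed): SH(0°)/H(0°) eclipsed 6.6; H(120°)/iPr(120°) eclipsed 9.2; H(240°)/H(240°) eclipsed 4.4 → 20.2 kJ/mol.
iPr at 180° (staggered): no non-H gauche contacts → 0.0 kJ/mol.
iPr at 240° (eclipsed): SH(0°)/H(0°) eclipsed 6.6; H(120°)/H(120°) eclipsed 4.4; H(240°)/iPr(240°) eclipsed 9.2 → 20.2 kJ/mol.
iPr at 300° (staggered): SH(0°)/iPr(300°) gauche 4.5 → 4.5 kJ/mol.
Max at 0° (22.1 kJ/mol), min at 180° (0.0 kJ/mol); barrier = 22.1 kJ/mol.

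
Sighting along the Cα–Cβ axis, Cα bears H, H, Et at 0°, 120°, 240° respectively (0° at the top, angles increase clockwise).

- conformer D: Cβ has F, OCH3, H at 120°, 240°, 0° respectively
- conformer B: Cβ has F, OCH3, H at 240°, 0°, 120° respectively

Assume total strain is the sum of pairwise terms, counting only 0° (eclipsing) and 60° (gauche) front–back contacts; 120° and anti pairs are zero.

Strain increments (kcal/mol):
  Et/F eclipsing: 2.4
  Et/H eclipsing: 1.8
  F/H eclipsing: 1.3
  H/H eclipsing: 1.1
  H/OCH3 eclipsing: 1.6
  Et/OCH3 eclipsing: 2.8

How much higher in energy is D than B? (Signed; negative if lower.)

D (eclipsed): H(0°)/H(0°) eclipsed 1.1; H(120°)/F(120°) eclipsed 1.3; Et(240°)/OCH3(240°) eclipsed 2.8 → 5.2 kcal/mol.
B (eclipsed): H(0°)/OCH3(0°) eclipsed 1.6; H(120°)/H(120°) eclipsed 1.1; Et(240°)/F(240°) eclipsed 2.4 → 5.1 kcal/mol.
E(D) − E(B) = 5.2 − 5.1 = +0.1 kcal/mol.

+0.1 kcal/mol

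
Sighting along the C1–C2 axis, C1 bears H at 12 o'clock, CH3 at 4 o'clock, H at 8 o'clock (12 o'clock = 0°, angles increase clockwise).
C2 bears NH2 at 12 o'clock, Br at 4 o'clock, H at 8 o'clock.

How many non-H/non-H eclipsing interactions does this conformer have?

Non-H eclipsing pairs: CH3(120°)/Br(120°) — 1 interaction.

1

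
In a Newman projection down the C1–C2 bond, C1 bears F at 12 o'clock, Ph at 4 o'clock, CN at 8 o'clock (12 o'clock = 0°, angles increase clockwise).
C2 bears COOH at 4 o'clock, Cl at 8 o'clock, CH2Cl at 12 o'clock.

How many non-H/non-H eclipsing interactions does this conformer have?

Non-H eclipsing pairs: F(0°)/CH2Cl(0°); Ph(120°)/COOH(120°); CN(240°)/Cl(240°) — 3 interactions.

3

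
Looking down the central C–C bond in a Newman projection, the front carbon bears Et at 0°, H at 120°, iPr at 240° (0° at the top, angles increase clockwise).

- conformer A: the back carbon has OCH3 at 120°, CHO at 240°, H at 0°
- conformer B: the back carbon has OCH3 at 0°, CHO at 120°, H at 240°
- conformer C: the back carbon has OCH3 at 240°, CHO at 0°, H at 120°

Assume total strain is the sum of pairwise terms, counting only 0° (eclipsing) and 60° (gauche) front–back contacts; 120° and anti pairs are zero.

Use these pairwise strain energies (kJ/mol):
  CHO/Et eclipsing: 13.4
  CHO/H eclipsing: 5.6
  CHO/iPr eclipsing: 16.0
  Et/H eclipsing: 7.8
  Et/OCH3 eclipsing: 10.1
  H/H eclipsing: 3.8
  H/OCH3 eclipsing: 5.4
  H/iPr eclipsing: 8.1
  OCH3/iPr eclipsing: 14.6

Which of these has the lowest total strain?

A (eclipsed): Et(0°)/H(0°) eclipsed 7.8; H(120°)/OCH3(120°) eclipsed 5.4; iPr(240°)/CHO(240°) eclipsed 16.0 → 29.2 kJ/mol.
B (eclipsed): Et(0°)/OCH3(0°) eclipsed 10.1; H(120°)/CHO(120°) eclipsed 5.6; iPr(240°)/H(240°) eclipsed 8.1 → 23.8 kJ/mol.
C (eclipsed): Et(0°)/CHO(0°) eclipsed 13.4; H(120°)/H(120°) eclipsed 3.8; iPr(240°)/OCH3(240°) eclipsed 14.6 → 31.8 kJ/mol.
B has the lowest total (23.8 kJ/mol).

B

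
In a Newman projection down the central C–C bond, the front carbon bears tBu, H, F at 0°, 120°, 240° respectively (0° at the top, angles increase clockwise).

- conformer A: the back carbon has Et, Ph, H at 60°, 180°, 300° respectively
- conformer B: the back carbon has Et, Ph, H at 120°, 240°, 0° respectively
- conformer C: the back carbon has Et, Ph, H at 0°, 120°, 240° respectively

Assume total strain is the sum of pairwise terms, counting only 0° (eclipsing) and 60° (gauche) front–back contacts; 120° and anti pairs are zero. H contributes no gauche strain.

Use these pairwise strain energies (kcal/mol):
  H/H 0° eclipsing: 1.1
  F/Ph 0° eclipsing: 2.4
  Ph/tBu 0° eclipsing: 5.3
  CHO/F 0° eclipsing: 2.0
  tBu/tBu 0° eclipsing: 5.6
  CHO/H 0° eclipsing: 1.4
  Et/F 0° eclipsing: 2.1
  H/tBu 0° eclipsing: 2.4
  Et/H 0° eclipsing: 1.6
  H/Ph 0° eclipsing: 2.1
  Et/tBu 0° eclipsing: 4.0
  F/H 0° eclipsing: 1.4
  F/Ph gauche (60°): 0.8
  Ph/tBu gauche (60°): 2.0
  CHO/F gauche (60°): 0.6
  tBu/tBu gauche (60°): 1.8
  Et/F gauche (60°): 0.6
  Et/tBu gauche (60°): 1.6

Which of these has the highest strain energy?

A is staggered. tBu at 0° is gauche with Et at 60° (1.6); F at 240° is gauche with Ph at 180° (0.8). Total 2.4 kcal/mol.
B is eclipsed. tBu at 0° is eclipsed with H at 0° (2.4); H at 120° is eclipsed with Et at 120° (1.6); F at 240° is eclipsed with Ph at 240° (2.4). Total 6.4 kcal/mol.
C is eclipsed. tBu at 0° is eclipsed with Et at 0° (4.0); H at 120° is eclipsed with Ph at 120° (2.1); F at 240° is eclipsed with H at 240° (1.4). Total 7.5 kcal/mol.
C has the highest total (7.5 kcal/mol).

C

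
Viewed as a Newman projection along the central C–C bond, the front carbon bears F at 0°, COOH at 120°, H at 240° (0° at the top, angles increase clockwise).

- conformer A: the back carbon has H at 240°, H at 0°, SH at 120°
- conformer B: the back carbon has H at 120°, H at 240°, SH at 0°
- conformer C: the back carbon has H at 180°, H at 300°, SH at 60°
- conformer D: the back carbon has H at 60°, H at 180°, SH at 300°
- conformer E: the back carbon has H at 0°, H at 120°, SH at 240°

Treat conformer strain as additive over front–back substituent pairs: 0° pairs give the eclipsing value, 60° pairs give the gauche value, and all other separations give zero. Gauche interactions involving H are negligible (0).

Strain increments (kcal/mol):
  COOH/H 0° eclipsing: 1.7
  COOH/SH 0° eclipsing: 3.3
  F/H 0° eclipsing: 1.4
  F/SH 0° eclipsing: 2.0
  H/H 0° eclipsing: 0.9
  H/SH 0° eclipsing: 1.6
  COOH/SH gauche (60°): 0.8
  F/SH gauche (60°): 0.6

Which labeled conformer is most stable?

A (eclipsed): F–H eclipsed, COOH–SH eclipsed, H–H eclipsed; 1.4 + 3.3 + 0.9 = 5.6 kcal/mol.
B (eclipsed): F–SH eclipsed, COOH–H eclipsed, H–H eclipsed; 2.0 + 1.7 + 0.9 = 4.6 kcal/mol.
C (staggered): F–SH gauche, COOH–SH gauche; 0.6 + 0.8 = 1.4 kcal/mol.
D (staggered): F–SH gauche; 0.6 = 0.6 kcal/mol.
E (eclipsed): F–H eclipsed, COOH–H eclipsed, H–SH eclipsed; 1.4 + 1.7 + 1.6 = 4.7 kcal/mol.
D has the lowest total (0.6 kcal/mol).

D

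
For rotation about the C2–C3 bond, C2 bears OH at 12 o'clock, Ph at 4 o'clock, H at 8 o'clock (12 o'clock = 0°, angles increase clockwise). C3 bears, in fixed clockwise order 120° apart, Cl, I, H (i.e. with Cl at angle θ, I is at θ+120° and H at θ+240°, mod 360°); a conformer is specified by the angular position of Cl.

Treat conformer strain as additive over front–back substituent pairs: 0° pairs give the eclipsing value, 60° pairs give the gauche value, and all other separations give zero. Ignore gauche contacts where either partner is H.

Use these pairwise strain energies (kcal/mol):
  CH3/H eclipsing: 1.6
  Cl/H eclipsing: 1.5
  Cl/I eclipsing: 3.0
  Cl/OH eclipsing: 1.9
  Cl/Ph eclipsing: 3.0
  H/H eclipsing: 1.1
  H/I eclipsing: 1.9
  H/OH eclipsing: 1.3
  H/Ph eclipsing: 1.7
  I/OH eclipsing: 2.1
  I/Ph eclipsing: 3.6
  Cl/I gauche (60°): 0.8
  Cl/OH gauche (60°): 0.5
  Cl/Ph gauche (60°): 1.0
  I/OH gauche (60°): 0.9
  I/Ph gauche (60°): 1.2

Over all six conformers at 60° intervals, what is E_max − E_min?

Cl at 0° (eclipsed): OH–Cl eclipsed, Ph–I eclipsed, H–H eclipsed; 1.9 + 3.6 + 1.1 = 6.6 kcal/mol.
Cl at 60° (staggered): OH–Cl gauche, Ph–Cl gauche, Ph–I gauche; 0.5 + 1.0 + 1.2 = 2.7 kcal/mol.
Cl at 120° (eclipsed): OH–H eclipsed, Ph–Cl eclipsed, H–I eclipsed; 1.3 + 3.0 + 1.9 = 6.2 kcal/mol.
Cl at 180° (staggered): OH–I gauche, Ph–Cl gauche; 0.9 + 1.0 = 1.9 kcal/mol.
Cl at 240° (eclipsed): OH–I eclipsed, Ph–H eclipsed, H–Cl eclipsed; 2.1 + 1.7 + 1.5 = 5.3 kcal/mol.
Cl at 300° (staggered): OH–Cl gauche, OH–I gauche, Ph–I gauche; 0.5 + 0.9 + 1.2 = 2.6 kcal/mol.
Max at 0° (6.6 kcal/mol), min at 180° (1.9 kcal/mol); barrier = 4.7 kcal/mol.

4.7 kcal/mol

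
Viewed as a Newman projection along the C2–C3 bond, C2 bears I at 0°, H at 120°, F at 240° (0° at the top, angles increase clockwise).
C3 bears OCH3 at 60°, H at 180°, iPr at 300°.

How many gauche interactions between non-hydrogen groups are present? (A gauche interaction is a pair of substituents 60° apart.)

3

Non-H gauche pairs: I(0°)/OCH3(60°); I(0°)/iPr(300°); F(240°)/iPr(300°) — 3 interactions.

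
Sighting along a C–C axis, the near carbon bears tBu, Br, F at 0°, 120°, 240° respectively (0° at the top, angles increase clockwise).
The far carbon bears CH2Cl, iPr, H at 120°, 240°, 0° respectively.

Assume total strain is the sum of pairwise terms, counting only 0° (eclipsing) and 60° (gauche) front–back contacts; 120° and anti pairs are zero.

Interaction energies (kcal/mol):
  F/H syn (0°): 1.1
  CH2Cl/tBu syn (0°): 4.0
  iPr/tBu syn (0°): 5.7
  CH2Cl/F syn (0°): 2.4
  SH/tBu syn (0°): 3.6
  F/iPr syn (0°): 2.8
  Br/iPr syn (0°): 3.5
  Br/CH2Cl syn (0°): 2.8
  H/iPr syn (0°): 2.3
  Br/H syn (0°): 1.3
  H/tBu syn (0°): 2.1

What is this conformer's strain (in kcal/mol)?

This conformer (eclipsed): tBu–H eclipsed, Br–CH2Cl eclipsed, F–iPr eclipsed; 2.1 + 2.8 + 2.8 = 7.7 kcal/mol.

7.7 kcal/mol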